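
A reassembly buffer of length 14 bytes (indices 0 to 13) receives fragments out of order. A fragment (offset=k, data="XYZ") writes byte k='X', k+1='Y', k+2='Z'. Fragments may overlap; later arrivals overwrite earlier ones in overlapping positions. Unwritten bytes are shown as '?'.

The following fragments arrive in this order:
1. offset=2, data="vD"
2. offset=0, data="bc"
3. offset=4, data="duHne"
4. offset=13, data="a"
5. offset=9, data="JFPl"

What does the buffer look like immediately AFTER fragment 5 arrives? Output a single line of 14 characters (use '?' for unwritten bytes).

Answer: bcvDduHneJFPla

Derivation:
Fragment 1: offset=2 data="vD" -> buffer=??vD??????????
Fragment 2: offset=0 data="bc" -> buffer=bcvD??????????
Fragment 3: offset=4 data="duHne" -> buffer=bcvDduHne?????
Fragment 4: offset=13 data="a" -> buffer=bcvDduHne????a
Fragment 5: offset=9 data="JFPl" -> buffer=bcvDduHneJFPla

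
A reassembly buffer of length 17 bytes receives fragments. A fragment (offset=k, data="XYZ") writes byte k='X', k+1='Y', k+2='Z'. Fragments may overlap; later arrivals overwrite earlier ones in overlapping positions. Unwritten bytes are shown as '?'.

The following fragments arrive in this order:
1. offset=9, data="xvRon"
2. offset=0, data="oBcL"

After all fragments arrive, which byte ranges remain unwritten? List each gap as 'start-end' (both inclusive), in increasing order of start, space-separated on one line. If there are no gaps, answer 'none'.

Fragment 1: offset=9 len=5
Fragment 2: offset=0 len=4
Gaps: 4-8 14-16

Answer: 4-8 14-16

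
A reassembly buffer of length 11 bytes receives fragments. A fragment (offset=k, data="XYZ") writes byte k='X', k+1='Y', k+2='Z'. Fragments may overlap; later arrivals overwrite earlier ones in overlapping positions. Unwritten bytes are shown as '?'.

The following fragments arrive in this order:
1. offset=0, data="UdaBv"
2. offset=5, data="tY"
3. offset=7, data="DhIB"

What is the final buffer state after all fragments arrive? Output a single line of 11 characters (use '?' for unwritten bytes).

Fragment 1: offset=0 data="UdaBv" -> buffer=UdaBv??????
Fragment 2: offset=5 data="tY" -> buffer=UdaBvtY????
Fragment 3: offset=7 data="DhIB" -> buffer=UdaBvtYDhIB

Answer: UdaBvtYDhIB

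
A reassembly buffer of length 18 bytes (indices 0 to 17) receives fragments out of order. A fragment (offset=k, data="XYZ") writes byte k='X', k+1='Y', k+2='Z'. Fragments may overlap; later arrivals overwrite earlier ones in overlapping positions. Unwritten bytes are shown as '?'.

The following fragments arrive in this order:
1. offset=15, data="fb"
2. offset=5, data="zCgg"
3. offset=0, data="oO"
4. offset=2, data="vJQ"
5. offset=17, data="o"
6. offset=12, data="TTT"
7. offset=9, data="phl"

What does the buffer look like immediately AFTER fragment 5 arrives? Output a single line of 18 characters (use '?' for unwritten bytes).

Fragment 1: offset=15 data="fb" -> buffer=???????????????fb?
Fragment 2: offset=5 data="zCgg" -> buffer=?????zCgg??????fb?
Fragment 3: offset=0 data="oO" -> buffer=oO???zCgg??????fb?
Fragment 4: offset=2 data="vJQ" -> buffer=oOvJQzCgg??????fb?
Fragment 5: offset=17 data="o" -> buffer=oOvJQzCgg??????fbo

Answer: oOvJQzCgg??????fbo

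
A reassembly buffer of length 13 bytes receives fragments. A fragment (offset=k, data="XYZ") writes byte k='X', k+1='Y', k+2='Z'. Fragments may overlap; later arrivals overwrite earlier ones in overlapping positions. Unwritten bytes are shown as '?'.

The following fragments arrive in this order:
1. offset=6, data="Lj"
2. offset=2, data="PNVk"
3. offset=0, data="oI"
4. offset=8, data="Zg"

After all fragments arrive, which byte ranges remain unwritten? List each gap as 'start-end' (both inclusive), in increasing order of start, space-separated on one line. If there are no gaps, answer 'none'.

Fragment 1: offset=6 len=2
Fragment 2: offset=2 len=4
Fragment 3: offset=0 len=2
Fragment 4: offset=8 len=2
Gaps: 10-12

Answer: 10-12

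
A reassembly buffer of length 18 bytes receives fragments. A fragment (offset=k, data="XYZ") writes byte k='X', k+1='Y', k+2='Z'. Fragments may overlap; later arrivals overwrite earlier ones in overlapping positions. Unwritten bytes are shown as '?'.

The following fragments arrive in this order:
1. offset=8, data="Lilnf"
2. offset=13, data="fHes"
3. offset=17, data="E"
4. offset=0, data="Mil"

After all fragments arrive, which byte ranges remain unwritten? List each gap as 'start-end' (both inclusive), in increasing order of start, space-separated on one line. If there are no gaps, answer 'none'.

Answer: 3-7

Derivation:
Fragment 1: offset=8 len=5
Fragment 2: offset=13 len=4
Fragment 3: offset=17 len=1
Fragment 4: offset=0 len=3
Gaps: 3-7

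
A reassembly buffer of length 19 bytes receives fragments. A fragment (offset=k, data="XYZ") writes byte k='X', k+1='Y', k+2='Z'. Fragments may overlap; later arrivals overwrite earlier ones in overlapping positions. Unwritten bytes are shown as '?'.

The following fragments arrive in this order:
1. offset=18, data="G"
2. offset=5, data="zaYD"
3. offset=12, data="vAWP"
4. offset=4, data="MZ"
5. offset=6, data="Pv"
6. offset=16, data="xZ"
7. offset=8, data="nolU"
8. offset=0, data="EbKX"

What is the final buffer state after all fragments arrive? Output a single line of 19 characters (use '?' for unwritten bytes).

Answer: EbKXMZPvnolUvAWPxZG

Derivation:
Fragment 1: offset=18 data="G" -> buffer=??????????????????G
Fragment 2: offset=5 data="zaYD" -> buffer=?????zaYD?????????G
Fragment 3: offset=12 data="vAWP" -> buffer=?????zaYD???vAWP??G
Fragment 4: offset=4 data="MZ" -> buffer=????MZaYD???vAWP??G
Fragment 5: offset=6 data="Pv" -> buffer=????MZPvD???vAWP??G
Fragment 6: offset=16 data="xZ" -> buffer=????MZPvD???vAWPxZG
Fragment 7: offset=8 data="nolU" -> buffer=????MZPvnolUvAWPxZG
Fragment 8: offset=0 data="EbKX" -> buffer=EbKXMZPvnolUvAWPxZG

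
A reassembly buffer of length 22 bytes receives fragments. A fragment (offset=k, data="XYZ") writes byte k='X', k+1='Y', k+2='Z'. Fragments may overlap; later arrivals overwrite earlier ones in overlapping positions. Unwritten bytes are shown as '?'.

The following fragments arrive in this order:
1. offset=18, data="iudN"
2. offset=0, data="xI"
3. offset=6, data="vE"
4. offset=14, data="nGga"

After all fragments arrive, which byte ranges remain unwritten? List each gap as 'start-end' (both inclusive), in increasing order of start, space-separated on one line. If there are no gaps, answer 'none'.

Fragment 1: offset=18 len=4
Fragment 2: offset=0 len=2
Fragment 3: offset=6 len=2
Fragment 4: offset=14 len=4
Gaps: 2-5 8-13

Answer: 2-5 8-13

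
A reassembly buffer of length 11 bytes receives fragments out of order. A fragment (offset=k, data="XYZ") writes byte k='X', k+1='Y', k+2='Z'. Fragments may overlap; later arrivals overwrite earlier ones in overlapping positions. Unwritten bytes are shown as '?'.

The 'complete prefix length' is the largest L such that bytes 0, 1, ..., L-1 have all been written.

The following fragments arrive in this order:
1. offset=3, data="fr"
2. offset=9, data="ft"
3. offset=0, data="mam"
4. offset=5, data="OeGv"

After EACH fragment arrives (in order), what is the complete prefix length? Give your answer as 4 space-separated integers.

Answer: 0 0 5 11

Derivation:
Fragment 1: offset=3 data="fr" -> buffer=???fr?????? -> prefix_len=0
Fragment 2: offset=9 data="ft" -> buffer=???fr????ft -> prefix_len=0
Fragment 3: offset=0 data="mam" -> buffer=mamfr????ft -> prefix_len=5
Fragment 4: offset=5 data="OeGv" -> buffer=mamfrOeGvft -> prefix_len=11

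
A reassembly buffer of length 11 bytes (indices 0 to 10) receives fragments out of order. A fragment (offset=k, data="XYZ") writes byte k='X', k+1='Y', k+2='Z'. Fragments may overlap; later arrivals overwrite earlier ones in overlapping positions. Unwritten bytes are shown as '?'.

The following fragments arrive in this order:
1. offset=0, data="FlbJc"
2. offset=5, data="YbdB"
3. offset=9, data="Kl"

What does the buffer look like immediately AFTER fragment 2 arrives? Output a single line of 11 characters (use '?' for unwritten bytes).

Answer: FlbJcYbdB??

Derivation:
Fragment 1: offset=0 data="FlbJc" -> buffer=FlbJc??????
Fragment 2: offset=5 data="YbdB" -> buffer=FlbJcYbdB??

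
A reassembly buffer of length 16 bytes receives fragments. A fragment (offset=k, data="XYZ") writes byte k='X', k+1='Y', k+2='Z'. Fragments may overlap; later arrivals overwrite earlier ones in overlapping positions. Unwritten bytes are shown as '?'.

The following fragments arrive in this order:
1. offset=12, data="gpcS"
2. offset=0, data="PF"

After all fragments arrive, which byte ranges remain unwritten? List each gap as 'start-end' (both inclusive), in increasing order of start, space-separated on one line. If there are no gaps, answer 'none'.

Answer: 2-11

Derivation:
Fragment 1: offset=12 len=4
Fragment 2: offset=0 len=2
Gaps: 2-11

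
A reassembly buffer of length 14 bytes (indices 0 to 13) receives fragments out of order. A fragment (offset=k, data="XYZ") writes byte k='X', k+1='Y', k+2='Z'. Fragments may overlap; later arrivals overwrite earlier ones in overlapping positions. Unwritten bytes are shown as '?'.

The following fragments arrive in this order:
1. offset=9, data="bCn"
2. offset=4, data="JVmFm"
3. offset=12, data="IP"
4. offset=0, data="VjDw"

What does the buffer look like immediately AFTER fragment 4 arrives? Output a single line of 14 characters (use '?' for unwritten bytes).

Fragment 1: offset=9 data="bCn" -> buffer=?????????bCn??
Fragment 2: offset=4 data="JVmFm" -> buffer=????JVmFmbCn??
Fragment 3: offset=12 data="IP" -> buffer=????JVmFmbCnIP
Fragment 4: offset=0 data="VjDw" -> buffer=VjDwJVmFmbCnIP

Answer: VjDwJVmFmbCnIP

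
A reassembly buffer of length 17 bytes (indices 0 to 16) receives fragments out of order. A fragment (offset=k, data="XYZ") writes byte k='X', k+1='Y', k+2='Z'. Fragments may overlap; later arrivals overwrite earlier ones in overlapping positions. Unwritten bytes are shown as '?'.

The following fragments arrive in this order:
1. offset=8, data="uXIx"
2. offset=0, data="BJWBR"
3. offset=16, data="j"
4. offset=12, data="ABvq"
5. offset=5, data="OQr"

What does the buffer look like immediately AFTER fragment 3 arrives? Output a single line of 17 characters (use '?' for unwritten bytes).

Answer: BJWBR???uXIx????j

Derivation:
Fragment 1: offset=8 data="uXIx" -> buffer=????????uXIx?????
Fragment 2: offset=0 data="BJWBR" -> buffer=BJWBR???uXIx?????
Fragment 3: offset=16 data="j" -> buffer=BJWBR???uXIx????j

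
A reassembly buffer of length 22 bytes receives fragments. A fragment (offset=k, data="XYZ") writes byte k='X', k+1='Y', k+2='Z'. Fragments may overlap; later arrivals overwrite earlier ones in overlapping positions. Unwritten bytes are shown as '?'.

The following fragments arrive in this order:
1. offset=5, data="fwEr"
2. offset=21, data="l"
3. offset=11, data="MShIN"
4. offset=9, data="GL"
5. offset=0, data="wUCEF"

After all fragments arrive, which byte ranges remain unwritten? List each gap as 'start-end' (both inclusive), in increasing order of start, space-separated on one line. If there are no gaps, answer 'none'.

Answer: 16-20

Derivation:
Fragment 1: offset=5 len=4
Fragment 2: offset=21 len=1
Fragment 3: offset=11 len=5
Fragment 4: offset=9 len=2
Fragment 5: offset=0 len=5
Gaps: 16-20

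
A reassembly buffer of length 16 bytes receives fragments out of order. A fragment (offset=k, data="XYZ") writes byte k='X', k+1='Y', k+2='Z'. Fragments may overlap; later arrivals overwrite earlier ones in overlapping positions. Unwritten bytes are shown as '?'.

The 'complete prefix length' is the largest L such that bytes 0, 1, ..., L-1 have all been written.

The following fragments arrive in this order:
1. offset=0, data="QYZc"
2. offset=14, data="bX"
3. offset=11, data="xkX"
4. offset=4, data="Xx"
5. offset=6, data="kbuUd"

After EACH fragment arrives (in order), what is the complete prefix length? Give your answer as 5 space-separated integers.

Answer: 4 4 4 6 16

Derivation:
Fragment 1: offset=0 data="QYZc" -> buffer=QYZc???????????? -> prefix_len=4
Fragment 2: offset=14 data="bX" -> buffer=QYZc??????????bX -> prefix_len=4
Fragment 3: offset=11 data="xkX" -> buffer=QYZc???????xkXbX -> prefix_len=4
Fragment 4: offset=4 data="Xx" -> buffer=QYZcXx?????xkXbX -> prefix_len=6
Fragment 5: offset=6 data="kbuUd" -> buffer=QYZcXxkbuUdxkXbX -> prefix_len=16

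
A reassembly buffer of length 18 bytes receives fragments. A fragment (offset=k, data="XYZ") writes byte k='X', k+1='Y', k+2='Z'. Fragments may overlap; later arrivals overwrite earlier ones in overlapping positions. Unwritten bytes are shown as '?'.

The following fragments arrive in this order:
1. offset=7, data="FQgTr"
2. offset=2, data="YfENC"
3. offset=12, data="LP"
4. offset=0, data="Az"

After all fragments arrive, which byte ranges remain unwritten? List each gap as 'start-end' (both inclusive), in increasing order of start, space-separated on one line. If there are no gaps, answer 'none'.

Answer: 14-17

Derivation:
Fragment 1: offset=7 len=5
Fragment 2: offset=2 len=5
Fragment 3: offset=12 len=2
Fragment 4: offset=0 len=2
Gaps: 14-17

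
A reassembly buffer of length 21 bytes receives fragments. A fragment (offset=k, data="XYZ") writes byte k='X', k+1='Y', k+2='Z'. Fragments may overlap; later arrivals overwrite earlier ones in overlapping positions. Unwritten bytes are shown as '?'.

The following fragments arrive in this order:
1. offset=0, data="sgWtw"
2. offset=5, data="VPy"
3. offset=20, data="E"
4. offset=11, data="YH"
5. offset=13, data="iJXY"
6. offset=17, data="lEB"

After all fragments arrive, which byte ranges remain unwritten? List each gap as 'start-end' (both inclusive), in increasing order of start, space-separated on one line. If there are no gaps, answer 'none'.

Fragment 1: offset=0 len=5
Fragment 2: offset=5 len=3
Fragment 3: offset=20 len=1
Fragment 4: offset=11 len=2
Fragment 5: offset=13 len=4
Fragment 6: offset=17 len=3
Gaps: 8-10

Answer: 8-10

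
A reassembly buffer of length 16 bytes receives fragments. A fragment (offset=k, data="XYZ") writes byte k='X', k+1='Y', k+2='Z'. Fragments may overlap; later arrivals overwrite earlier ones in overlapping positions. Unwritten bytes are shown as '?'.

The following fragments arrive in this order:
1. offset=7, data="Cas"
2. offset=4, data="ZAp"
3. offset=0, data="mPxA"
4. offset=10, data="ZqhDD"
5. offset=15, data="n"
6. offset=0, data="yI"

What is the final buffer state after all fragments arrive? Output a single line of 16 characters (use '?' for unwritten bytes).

Fragment 1: offset=7 data="Cas" -> buffer=???????Cas??????
Fragment 2: offset=4 data="ZAp" -> buffer=????ZApCas??????
Fragment 3: offset=0 data="mPxA" -> buffer=mPxAZApCas??????
Fragment 4: offset=10 data="ZqhDD" -> buffer=mPxAZApCasZqhDD?
Fragment 5: offset=15 data="n" -> buffer=mPxAZApCasZqhDDn
Fragment 6: offset=0 data="yI" -> buffer=yIxAZApCasZqhDDn

Answer: yIxAZApCasZqhDDn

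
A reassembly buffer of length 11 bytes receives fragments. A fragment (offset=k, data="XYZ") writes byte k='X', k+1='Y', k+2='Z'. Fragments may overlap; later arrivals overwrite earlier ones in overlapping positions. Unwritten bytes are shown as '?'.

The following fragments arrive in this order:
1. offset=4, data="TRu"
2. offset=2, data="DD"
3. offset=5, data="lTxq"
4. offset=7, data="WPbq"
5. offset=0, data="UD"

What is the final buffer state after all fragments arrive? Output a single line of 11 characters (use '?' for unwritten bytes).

Answer: UDDDTlTWPbq

Derivation:
Fragment 1: offset=4 data="TRu" -> buffer=????TRu????
Fragment 2: offset=2 data="DD" -> buffer=??DDTRu????
Fragment 3: offset=5 data="lTxq" -> buffer=??DDTlTxq??
Fragment 4: offset=7 data="WPbq" -> buffer=??DDTlTWPbq
Fragment 5: offset=0 data="UD" -> buffer=UDDDTlTWPbq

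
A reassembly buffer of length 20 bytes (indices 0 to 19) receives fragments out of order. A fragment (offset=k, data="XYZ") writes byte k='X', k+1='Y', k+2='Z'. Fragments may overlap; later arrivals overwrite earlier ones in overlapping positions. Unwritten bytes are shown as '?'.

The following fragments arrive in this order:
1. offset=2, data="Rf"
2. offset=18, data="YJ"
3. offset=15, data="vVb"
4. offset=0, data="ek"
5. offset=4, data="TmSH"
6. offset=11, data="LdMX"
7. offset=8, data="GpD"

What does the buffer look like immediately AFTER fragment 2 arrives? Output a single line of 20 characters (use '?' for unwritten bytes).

Answer: ??Rf??????????????YJ

Derivation:
Fragment 1: offset=2 data="Rf" -> buffer=??Rf????????????????
Fragment 2: offset=18 data="YJ" -> buffer=??Rf??????????????YJ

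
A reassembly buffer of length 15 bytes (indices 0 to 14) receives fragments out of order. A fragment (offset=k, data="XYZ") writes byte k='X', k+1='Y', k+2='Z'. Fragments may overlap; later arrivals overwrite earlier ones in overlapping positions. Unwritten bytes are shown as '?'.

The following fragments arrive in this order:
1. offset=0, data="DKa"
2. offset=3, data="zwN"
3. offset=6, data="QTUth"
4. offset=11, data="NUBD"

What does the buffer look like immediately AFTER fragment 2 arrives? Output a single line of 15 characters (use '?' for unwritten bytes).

Answer: DKazwN?????????

Derivation:
Fragment 1: offset=0 data="DKa" -> buffer=DKa????????????
Fragment 2: offset=3 data="zwN" -> buffer=DKazwN?????????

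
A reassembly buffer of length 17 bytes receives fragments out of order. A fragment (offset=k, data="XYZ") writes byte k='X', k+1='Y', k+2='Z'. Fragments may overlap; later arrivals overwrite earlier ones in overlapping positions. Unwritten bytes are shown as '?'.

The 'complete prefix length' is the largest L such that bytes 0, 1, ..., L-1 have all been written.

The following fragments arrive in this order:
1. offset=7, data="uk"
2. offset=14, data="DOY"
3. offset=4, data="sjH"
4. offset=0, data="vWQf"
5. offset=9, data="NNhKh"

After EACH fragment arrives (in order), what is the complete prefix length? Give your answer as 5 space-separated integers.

Answer: 0 0 0 9 17

Derivation:
Fragment 1: offset=7 data="uk" -> buffer=???????uk???????? -> prefix_len=0
Fragment 2: offset=14 data="DOY" -> buffer=???????uk?????DOY -> prefix_len=0
Fragment 3: offset=4 data="sjH" -> buffer=????sjHuk?????DOY -> prefix_len=0
Fragment 4: offset=0 data="vWQf" -> buffer=vWQfsjHuk?????DOY -> prefix_len=9
Fragment 5: offset=9 data="NNhKh" -> buffer=vWQfsjHukNNhKhDOY -> prefix_len=17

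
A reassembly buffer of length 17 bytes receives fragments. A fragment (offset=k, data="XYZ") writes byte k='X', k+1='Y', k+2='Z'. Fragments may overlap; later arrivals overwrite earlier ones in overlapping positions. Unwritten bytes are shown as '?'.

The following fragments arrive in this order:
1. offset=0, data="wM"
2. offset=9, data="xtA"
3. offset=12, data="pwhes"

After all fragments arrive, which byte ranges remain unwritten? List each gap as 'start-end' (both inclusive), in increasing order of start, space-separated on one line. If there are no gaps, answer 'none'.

Fragment 1: offset=0 len=2
Fragment 2: offset=9 len=3
Fragment 3: offset=12 len=5
Gaps: 2-8

Answer: 2-8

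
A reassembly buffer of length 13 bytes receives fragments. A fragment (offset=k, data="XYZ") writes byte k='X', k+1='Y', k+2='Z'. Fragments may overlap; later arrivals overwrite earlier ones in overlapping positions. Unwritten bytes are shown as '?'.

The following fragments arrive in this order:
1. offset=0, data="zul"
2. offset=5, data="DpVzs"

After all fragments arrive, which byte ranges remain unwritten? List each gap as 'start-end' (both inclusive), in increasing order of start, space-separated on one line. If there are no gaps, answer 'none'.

Answer: 3-4 10-12

Derivation:
Fragment 1: offset=0 len=3
Fragment 2: offset=5 len=5
Gaps: 3-4 10-12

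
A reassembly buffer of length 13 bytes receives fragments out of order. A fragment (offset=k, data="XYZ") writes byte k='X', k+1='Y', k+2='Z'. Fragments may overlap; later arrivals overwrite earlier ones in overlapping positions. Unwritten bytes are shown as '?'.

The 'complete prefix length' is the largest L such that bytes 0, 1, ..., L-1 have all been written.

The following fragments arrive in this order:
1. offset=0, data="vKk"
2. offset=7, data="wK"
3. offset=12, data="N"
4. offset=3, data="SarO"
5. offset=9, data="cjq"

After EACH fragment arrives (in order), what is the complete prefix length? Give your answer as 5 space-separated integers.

Answer: 3 3 3 9 13

Derivation:
Fragment 1: offset=0 data="vKk" -> buffer=vKk?????????? -> prefix_len=3
Fragment 2: offset=7 data="wK" -> buffer=vKk????wK???? -> prefix_len=3
Fragment 3: offset=12 data="N" -> buffer=vKk????wK???N -> prefix_len=3
Fragment 4: offset=3 data="SarO" -> buffer=vKkSarOwK???N -> prefix_len=9
Fragment 5: offset=9 data="cjq" -> buffer=vKkSarOwKcjqN -> prefix_len=13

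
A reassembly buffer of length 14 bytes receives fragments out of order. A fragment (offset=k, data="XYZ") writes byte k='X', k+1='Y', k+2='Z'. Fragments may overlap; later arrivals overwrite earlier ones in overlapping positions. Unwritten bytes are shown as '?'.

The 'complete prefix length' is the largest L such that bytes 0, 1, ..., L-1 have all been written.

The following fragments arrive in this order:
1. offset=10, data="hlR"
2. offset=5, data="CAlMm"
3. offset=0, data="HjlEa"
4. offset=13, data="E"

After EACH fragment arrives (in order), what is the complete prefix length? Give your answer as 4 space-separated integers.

Answer: 0 0 13 14

Derivation:
Fragment 1: offset=10 data="hlR" -> buffer=??????????hlR? -> prefix_len=0
Fragment 2: offset=5 data="CAlMm" -> buffer=?????CAlMmhlR? -> prefix_len=0
Fragment 3: offset=0 data="HjlEa" -> buffer=HjlEaCAlMmhlR? -> prefix_len=13
Fragment 4: offset=13 data="E" -> buffer=HjlEaCAlMmhlRE -> prefix_len=14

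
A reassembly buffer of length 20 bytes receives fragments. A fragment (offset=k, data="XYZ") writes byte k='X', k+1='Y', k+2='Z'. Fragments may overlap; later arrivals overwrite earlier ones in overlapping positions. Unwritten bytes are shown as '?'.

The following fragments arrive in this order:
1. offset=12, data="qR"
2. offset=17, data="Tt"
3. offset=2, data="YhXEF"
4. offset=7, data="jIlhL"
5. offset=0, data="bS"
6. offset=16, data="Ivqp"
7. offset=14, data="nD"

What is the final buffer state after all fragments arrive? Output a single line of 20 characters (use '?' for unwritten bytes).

Fragment 1: offset=12 data="qR" -> buffer=????????????qR??????
Fragment 2: offset=17 data="Tt" -> buffer=????????????qR???Tt?
Fragment 3: offset=2 data="YhXEF" -> buffer=??YhXEF?????qR???Tt?
Fragment 4: offset=7 data="jIlhL" -> buffer=??YhXEFjIlhLqR???Tt?
Fragment 5: offset=0 data="bS" -> buffer=bSYhXEFjIlhLqR???Tt?
Fragment 6: offset=16 data="Ivqp" -> buffer=bSYhXEFjIlhLqR??Ivqp
Fragment 7: offset=14 data="nD" -> buffer=bSYhXEFjIlhLqRnDIvqp

Answer: bSYhXEFjIlhLqRnDIvqp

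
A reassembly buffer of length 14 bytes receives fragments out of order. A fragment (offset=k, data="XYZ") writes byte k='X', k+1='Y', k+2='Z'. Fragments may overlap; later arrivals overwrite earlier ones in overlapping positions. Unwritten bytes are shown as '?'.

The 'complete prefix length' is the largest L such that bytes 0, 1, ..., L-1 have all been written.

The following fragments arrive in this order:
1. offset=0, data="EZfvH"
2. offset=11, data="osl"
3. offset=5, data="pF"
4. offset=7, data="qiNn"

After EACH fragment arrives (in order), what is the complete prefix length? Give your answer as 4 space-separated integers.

Fragment 1: offset=0 data="EZfvH" -> buffer=EZfvH????????? -> prefix_len=5
Fragment 2: offset=11 data="osl" -> buffer=EZfvH??????osl -> prefix_len=5
Fragment 3: offset=5 data="pF" -> buffer=EZfvHpF????osl -> prefix_len=7
Fragment 4: offset=7 data="qiNn" -> buffer=EZfvHpFqiNnosl -> prefix_len=14

Answer: 5 5 7 14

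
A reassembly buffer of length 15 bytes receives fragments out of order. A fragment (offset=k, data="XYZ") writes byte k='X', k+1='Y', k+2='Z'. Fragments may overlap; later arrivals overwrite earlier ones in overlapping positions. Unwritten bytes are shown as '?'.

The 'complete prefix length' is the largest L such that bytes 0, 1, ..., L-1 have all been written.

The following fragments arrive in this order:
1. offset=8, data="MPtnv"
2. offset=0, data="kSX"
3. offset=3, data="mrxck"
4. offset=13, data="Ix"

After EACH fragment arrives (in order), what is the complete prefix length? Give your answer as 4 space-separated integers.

Answer: 0 3 13 15

Derivation:
Fragment 1: offset=8 data="MPtnv" -> buffer=????????MPtnv?? -> prefix_len=0
Fragment 2: offset=0 data="kSX" -> buffer=kSX?????MPtnv?? -> prefix_len=3
Fragment 3: offset=3 data="mrxck" -> buffer=kSXmrxckMPtnv?? -> prefix_len=13
Fragment 4: offset=13 data="Ix" -> buffer=kSXmrxckMPtnvIx -> prefix_len=15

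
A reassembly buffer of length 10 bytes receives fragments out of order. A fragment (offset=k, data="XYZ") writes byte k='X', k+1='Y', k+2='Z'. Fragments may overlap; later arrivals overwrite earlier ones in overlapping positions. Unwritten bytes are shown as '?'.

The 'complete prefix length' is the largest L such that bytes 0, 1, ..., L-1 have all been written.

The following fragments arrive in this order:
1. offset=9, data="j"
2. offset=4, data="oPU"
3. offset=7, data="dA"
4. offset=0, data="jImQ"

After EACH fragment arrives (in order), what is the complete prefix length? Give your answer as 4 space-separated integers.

Answer: 0 0 0 10

Derivation:
Fragment 1: offset=9 data="j" -> buffer=?????????j -> prefix_len=0
Fragment 2: offset=4 data="oPU" -> buffer=????oPU??j -> prefix_len=0
Fragment 3: offset=7 data="dA" -> buffer=????oPUdAj -> prefix_len=0
Fragment 4: offset=0 data="jImQ" -> buffer=jImQoPUdAj -> prefix_len=10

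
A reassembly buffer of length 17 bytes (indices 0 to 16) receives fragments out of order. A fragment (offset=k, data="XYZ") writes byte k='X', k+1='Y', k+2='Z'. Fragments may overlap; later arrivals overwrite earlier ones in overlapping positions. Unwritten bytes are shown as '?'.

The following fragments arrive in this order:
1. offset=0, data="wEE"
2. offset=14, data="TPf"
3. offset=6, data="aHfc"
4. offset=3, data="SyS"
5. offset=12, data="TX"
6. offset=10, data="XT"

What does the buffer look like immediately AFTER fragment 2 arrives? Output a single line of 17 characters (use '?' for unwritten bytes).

Answer: wEE???????????TPf

Derivation:
Fragment 1: offset=0 data="wEE" -> buffer=wEE??????????????
Fragment 2: offset=14 data="TPf" -> buffer=wEE???????????TPf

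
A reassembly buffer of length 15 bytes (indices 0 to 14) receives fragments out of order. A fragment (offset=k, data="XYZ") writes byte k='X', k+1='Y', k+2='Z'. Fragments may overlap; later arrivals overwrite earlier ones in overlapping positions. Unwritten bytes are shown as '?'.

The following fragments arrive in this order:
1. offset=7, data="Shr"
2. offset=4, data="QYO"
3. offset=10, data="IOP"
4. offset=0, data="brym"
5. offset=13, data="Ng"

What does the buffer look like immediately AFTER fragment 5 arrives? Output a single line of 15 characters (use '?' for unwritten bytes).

Answer: brymQYOShrIOPNg

Derivation:
Fragment 1: offset=7 data="Shr" -> buffer=???????Shr?????
Fragment 2: offset=4 data="QYO" -> buffer=????QYOShr?????
Fragment 3: offset=10 data="IOP" -> buffer=????QYOShrIOP??
Fragment 4: offset=0 data="brym" -> buffer=brymQYOShrIOP??
Fragment 5: offset=13 data="Ng" -> buffer=brymQYOShrIOPNg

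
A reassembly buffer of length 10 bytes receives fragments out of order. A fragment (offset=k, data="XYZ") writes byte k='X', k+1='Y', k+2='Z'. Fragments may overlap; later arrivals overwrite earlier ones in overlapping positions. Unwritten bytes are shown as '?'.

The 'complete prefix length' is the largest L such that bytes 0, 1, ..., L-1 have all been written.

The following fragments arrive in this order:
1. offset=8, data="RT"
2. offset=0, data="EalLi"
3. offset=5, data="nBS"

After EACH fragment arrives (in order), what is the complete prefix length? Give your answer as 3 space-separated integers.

Answer: 0 5 10

Derivation:
Fragment 1: offset=8 data="RT" -> buffer=????????RT -> prefix_len=0
Fragment 2: offset=0 data="EalLi" -> buffer=EalLi???RT -> prefix_len=5
Fragment 3: offset=5 data="nBS" -> buffer=EalLinBSRT -> prefix_len=10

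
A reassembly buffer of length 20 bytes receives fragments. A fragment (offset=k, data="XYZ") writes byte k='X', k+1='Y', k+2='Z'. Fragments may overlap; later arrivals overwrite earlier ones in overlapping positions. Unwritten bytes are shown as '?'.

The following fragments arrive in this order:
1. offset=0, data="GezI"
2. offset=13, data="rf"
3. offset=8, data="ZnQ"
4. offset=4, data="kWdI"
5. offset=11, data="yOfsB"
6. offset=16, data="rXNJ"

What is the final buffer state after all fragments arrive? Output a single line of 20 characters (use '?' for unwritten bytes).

Fragment 1: offset=0 data="GezI" -> buffer=GezI????????????????
Fragment 2: offset=13 data="rf" -> buffer=GezI?????????rf?????
Fragment 3: offset=8 data="ZnQ" -> buffer=GezI????ZnQ??rf?????
Fragment 4: offset=4 data="kWdI" -> buffer=GezIkWdIZnQ??rf?????
Fragment 5: offset=11 data="yOfsB" -> buffer=GezIkWdIZnQyOfsB????
Fragment 6: offset=16 data="rXNJ" -> buffer=GezIkWdIZnQyOfsBrXNJ

Answer: GezIkWdIZnQyOfsBrXNJ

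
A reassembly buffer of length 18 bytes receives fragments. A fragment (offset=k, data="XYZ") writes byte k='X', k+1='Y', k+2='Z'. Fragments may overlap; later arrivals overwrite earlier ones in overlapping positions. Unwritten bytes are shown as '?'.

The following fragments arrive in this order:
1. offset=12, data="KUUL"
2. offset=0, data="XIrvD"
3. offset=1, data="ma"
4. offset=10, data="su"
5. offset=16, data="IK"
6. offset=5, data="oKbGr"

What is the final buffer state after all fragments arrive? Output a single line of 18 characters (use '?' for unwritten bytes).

Fragment 1: offset=12 data="KUUL" -> buffer=????????????KUUL??
Fragment 2: offset=0 data="XIrvD" -> buffer=XIrvD???????KUUL??
Fragment 3: offset=1 data="ma" -> buffer=XmavD???????KUUL??
Fragment 4: offset=10 data="su" -> buffer=XmavD?????suKUUL??
Fragment 5: offset=16 data="IK" -> buffer=XmavD?????suKUULIK
Fragment 6: offset=5 data="oKbGr" -> buffer=XmavDoKbGrsuKUULIK

Answer: XmavDoKbGrsuKUULIK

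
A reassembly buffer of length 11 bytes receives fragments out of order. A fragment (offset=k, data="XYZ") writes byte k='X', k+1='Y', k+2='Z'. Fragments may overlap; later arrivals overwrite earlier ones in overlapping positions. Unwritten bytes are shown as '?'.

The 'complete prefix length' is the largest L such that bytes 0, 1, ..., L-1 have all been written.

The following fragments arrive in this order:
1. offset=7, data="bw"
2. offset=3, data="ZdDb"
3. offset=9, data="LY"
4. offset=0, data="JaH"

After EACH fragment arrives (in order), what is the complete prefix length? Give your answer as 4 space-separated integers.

Fragment 1: offset=7 data="bw" -> buffer=???????bw?? -> prefix_len=0
Fragment 2: offset=3 data="ZdDb" -> buffer=???ZdDbbw?? -> prefix_len=0
Fragment 3: offset=9 data="LY" -> buffer=???ZdDbbwLY -> prefix_len=0
Fragment 4: offset=0 data="JaH" -> buffer=JaHZdDbbwLY -> prefix_len=11

Answer: 0 0 0 11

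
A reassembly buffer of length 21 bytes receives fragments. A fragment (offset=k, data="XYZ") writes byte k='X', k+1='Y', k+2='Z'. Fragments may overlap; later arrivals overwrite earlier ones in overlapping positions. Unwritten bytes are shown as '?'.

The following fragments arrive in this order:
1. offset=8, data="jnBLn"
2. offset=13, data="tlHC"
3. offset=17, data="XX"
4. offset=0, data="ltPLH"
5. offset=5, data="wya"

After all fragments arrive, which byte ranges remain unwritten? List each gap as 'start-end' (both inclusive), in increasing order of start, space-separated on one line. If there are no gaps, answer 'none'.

Answer: 19-20

Derivation:
Fragment 1: offset=8 len=5
Fragment 2: offset=13 len=4
Fragment 3: offset=17 len=2
Fragment 4: offset=0 len=5
Fragment 5: offset=5 len=3
Gaps: 19-20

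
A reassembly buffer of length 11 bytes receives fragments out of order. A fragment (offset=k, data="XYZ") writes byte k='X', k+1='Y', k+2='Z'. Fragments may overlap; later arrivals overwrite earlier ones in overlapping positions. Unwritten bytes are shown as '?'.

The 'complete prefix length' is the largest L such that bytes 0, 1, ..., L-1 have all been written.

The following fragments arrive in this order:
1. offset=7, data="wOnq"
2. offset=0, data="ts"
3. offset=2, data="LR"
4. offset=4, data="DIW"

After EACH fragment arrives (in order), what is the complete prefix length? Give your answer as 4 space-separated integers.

Answer: 0 2 4 11

Derivation:
Fragment 1: offset=7 data="wOnq" -> buffer=???????wOnq -> prefix_len=0
Fragment 2: offset=0 data="ts" -> buffer=ts?????wOnq -> prefix_len=2
Fragment 3: offset=2 data="LR" -> buffer=tsLR???wOnq -> prefix_len=4
Fragment 4: offset=4 data="DIW" -> buffer=tsLRDIWwOnq -> prefix_len=11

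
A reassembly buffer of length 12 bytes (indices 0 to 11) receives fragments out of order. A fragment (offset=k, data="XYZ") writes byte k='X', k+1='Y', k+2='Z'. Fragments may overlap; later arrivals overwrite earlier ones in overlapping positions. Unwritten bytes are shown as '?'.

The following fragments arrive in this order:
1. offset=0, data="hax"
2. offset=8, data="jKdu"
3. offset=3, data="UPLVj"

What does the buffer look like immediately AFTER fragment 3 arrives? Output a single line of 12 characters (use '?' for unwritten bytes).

Fragment 1: offset=0 data="hax" -> buffer=hax?????????
Fragment 2: offset=8 data="jKdu" -> buffer=hax?????jKdu
Fragment 3: offset=3 data="UPLVj" -> buffer=haxUPLVjjKdu

Answer: haxUPLVjjKdu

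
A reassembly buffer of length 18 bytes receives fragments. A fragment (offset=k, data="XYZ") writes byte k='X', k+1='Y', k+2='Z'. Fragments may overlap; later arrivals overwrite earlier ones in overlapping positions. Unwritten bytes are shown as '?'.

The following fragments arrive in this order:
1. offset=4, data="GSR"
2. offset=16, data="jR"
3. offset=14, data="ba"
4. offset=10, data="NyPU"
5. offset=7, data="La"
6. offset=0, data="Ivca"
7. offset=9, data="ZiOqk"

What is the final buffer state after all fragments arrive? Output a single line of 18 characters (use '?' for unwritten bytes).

Fragment 1: offset=4 data="GSR" -> buffer=????GSR???????????
Fragment 2: offset=16 data="jR" -> buffer=????GSR?????????jR
Fragment 3: offset=14 data="ba" -> buffer=????GSR???????bajR
Fragment 4: offset=10 data="NyPU" -> buffer=????GSR???NyPUbajR
Fragment 5: offset=7 data="La" -> buffer=????GSRLa?NyPUbajR
Fragment 6: offset=0 data="Ivca" -> buffer=IvcaGSRLa?NyPUbajR
Fragment 7: offset=9 data="ZiOqk" -> buffer=IvcaGSRLaZiOqkbajR

Answer: IvcaGSRLaZiOqkbajR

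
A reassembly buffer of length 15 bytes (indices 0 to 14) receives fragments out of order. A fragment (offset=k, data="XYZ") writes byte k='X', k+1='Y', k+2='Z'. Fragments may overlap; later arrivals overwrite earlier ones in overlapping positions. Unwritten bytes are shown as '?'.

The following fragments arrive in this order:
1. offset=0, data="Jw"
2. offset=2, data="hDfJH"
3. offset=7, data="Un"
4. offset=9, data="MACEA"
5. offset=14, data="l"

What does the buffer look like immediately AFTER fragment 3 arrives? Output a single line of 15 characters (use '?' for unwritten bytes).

Answer: JwhDfJHUn??????

Derivation:
Fragment 1: offset=0 data="Jw" -> buffer=Jw?????????????
Fragment 2: offset=2 data="hDfJH" -> buffer=JwhDfJH????????
Fragment 3: offset=7 data="Un" -> buffer=JwhDfJHUn??????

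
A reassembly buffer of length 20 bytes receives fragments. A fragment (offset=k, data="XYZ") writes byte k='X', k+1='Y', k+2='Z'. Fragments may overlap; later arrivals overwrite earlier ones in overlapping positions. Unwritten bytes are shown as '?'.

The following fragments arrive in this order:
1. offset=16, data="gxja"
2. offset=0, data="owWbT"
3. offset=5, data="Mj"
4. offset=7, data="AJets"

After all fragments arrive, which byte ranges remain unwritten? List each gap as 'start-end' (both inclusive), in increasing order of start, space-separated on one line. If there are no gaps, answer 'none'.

Fragment 1: offset=16 len=4
Fragment 2: offset=0 len=5
Fragment 3: offset=5 len=2
Fragment 4: offset=7 len=5
Gaps: 12-15

Answer: 12-15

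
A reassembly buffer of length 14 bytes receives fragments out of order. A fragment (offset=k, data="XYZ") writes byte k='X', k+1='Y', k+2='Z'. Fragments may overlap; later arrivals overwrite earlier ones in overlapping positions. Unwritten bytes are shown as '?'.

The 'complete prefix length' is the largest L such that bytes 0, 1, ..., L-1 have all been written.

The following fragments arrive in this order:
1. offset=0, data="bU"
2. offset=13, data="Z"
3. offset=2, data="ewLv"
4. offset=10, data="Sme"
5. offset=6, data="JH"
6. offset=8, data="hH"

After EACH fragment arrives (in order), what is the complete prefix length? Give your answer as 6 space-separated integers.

Fragment 1: offset=0 data="bU" -> buffer=bU???????????? -> prefix_len=2
Fragment 2: offset=13 data="Z" -> buffer=bU???????????Z -> prefix_len=2
Fragment 3: offset=2 data="ewLv" -> buffer=bUewLv???????Z -> prefix_len=6
Fragment 4: offset=10 data="Sme" -> buffer=bUewLv????SmeZ -> prefix_len=6
Fragment 5: offset=6 data="JH" -> buffer=bUewLvJH??SmeZ -> prefix_len=8
Fragment 6: offset=8 data="hH" -> buffer=bUewLvJHhHSmeZ -> prefix_len=14

Answer: 2 2 6 6 8 14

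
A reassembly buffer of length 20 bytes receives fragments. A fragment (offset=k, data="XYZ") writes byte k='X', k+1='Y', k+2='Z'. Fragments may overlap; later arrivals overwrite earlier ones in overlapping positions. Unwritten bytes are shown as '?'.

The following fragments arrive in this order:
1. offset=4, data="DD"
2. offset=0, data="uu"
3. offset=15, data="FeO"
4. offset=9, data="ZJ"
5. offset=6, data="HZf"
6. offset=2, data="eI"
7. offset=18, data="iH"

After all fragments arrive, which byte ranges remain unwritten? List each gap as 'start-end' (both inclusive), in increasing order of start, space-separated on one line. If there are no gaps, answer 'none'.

Answer: 11-14

Derivation:
Fragment 1: offset=4 len=2
Fragment 2: offset=0 len=2
Fragment 3: offset=15 len=3
Fragment 4: offset=9 len=2
Fragment 5: offset=6 len=3
Fragment 6: offset=2 len=2
Fragment 7: offset=18 len=2
Gaps: 11-14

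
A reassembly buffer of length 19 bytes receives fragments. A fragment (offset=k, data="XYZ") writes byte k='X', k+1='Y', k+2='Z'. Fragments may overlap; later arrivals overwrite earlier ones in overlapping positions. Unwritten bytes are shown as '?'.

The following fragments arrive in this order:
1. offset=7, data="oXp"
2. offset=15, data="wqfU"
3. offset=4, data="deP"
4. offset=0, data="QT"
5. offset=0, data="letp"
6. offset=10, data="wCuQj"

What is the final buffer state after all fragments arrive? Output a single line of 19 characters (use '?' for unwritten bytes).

Fragment 1: offset=7 data="oXp" -> buffer=???????oXp?????????
Fragment 2: offset=15 data="wqfU" -> buffer=???????oXp?????wqfU
Fragment 3: offset=4 data="deP" -> buffer=????dePoXp?????wqfU
Fragment 4: offset=0 data="QT" -> buffer=QT??dePoXp?????wqfU
Fragment 5: offset=0 data="letp" -> buffer=letpdePoXp?????wqfU
Fragment 6: offset=10 data="wCuQj" -> buffer=letpdePoXpwCuQjwqfU

Answer: letpdePoXpwCuQjwqfU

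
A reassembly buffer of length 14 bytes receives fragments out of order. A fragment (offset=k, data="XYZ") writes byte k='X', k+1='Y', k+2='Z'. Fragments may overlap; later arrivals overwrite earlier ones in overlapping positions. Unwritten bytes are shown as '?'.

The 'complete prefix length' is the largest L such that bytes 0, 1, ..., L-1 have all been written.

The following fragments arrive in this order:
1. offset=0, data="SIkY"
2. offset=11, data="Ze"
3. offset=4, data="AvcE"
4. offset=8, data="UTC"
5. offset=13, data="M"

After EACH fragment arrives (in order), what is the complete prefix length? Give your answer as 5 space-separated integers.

Answer: 4 4 8 13 14

Derivation:
Fragment 1: offset=0 data="SIkY" -> buffer=SIkY?????????? -> prefix_len=4
Fragment 2: offset=11 data="Ze" -> buffer=SIkY???????Ze? -> prefix_len=4
Fragment 3: offset=4 data="AvcE" -> buffer=SIkYAvcE???Ze? -> prefix_len=8
Fragment 4: offset=8 data="UTC" -> buffer=SIkYAvcEUTCZe? -> prefix_len=13
Fragment 5: offset=13 data="M" -> buffer=SIkYAvcEUTCZeM -> prefix_len=14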